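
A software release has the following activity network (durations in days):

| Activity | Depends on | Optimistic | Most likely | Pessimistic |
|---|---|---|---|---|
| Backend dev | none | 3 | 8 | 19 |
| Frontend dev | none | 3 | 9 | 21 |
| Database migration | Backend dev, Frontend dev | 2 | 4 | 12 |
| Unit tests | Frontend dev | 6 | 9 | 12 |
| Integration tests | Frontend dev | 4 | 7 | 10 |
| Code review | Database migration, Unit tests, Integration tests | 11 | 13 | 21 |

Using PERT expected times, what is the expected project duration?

te_Backend dev = (3 + 4·8 + 19)/6 = 54/6 = 9
te_Frontend dev = (3 + 4·9 + 21)/6 = 60/6 = 10
te_Database migration = (2 + 4·4 + 12)/6 = 30/6 = 5
te_Unit tests = (6 + 4·9 + 12)/6 = 54/6 = 9
te_Integration tests = (4 + 4·7 + 10)/6 = 42/6 = 7
te_Code review = (11 + 4·13 + 21)/6 = 84/6 = 14

Forward pass:
ES_Backend dev = 0; EF_Backend dev = 9
ES_Frontend dev = 0; EF_Frontend dev = 10
ES_Database migration = max(EF_Backend dev=9, EF_Frontend dev=10) = 10; EF_Database migration = 10+5 = 15
ES_Unit tests = 10; EF_Unit tests = 10+9 = 19
ES_Integration tests = 10; EF_Integration tests = 10+7 = 17
ES_Code review = max(EF_Database migration=15, EF_Unit tests=19, EF_Integration tests=17) = 19; EF_Code review = 19+14 = 33
Expected project duration μ = 33 days. Critical path: Frontend dev → Unit tests → Code review.

33 days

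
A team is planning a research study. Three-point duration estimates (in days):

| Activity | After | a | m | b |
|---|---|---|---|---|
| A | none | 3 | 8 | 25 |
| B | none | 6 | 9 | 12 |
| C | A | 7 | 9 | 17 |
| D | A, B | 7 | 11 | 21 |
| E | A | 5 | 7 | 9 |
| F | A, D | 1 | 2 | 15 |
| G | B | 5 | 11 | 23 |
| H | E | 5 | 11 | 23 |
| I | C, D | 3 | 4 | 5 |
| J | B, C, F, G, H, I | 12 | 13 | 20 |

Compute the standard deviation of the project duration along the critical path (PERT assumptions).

te_A = (3 + 4·8 + 25)/6 = 60/6 = 10; σ²_A = ((25−3)/6)² = 13.444
te_B = (6 + 4·9 + 12)/6 = 54/6 = 9; σ²_B = ((12−6)/6)² = 1.000
te_C = (7 + 4·9 + 17)/6 = 60/6 = 10; σ²_C = ((17−7)/6)² = 2.778
te_D = (7 + 4·11 + 21)/6 = 72/6 = 12; σ²_D = ((21−7)/6)² = 5.444
te_E = (5 + 4·7 + 9)/6 = 42/6 = 7; σ²_E = ((9−5)/6)² = 0.444
te_F = (1 + 4·2 + 15)/6 = 24/6 = 4; σ²_F = ((15−1)/6)² = 5.444
te_G = (5 + 4·11 + 23)/6 = 72/6 = 12; σ²_G = ((23−5)/6)² = 9.000
te_H = (5 + 4·11 + 23)/6 = 72/6 = 12; σ²_H = ((23−5)/6)² = 9.000
te_I = (3 + 4·4 + 5)/6 = 24/6 = 4; σ²_I = ((5−3)/6)² = 0.111
te_J = (12 + 4·13 + 20)/6 = 84/6 = 14; σ²_J = ((20−12)/6)² = 1.778

Forward pass:
ES_A = 0; EF_A = 10
ES_B = 0; EF_B = 9
ES_C = 10; EF_C = 10+10 = 20
ES_D = max(EF_A=10, EF_B=9) = 10; EF_D = 10+12 = 22
ES_E = 10; EF_E = 10+7 = 17
ES_F = max(EF_A=10, EF_D=22) = 22; EF_F = 22+4 = 26
ES_G = 9; EF_G = 9+12 = 21
ES_H = 17; EF_H = 17+12 = 29
ES_I = max(EF_C=20, EF_D=22) = 22; EF_I = 22+4 = 26
ES_J = max(EF_B=9, EF_C=20, EF_F=26, EF_G=21, EF_H=29, EF_I=26) = 29; EF_J = 29+14 = 43
Expected project duration μ = 43 days. Critical path: A → E → H → J.

Variance along critical path = 13.444 + 0.444 + 9.000 + 1.778 = 24.667
σ = √24.667 = 4.967 days

4.97 days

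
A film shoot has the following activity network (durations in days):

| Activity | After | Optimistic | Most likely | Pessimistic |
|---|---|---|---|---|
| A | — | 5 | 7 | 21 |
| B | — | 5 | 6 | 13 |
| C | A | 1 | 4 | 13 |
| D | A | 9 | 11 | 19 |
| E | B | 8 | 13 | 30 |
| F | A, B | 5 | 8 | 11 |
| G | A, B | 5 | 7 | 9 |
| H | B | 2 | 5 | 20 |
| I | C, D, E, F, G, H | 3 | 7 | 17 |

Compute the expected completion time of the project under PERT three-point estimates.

30 days

te_A = (5 + 4·7 + 21)/6 = 54/6 = 9
te_B = (5 + 4·6 + 13)/6 = 42/6 = 7
te_C = (1 + 4·4 + 13)/6 = 30/6 = 5
te_D = (9 + 4·11 + 19)/6 = 72/6 = 12
te_E = (8 + 4·13 + 30)/6 = 90/6 = 15
te_F = (5 + 4·8 + 11)/6 = 48/6 = 8
te_G = (5 + 4·7 + 9)/6 = 42/6 = 7
te_H = (2 + 4·5 + 20)/6 = 42/6 = 7
te_I = (3 + 4·7 + 17)/6 = 48/6 = 8

Forward pass:
ES_A = 0; EF_A = 9
ES_B = 0; EF_B = 7
ES_C = 9; EF_C = 9+5 = 14
ES_D = 9; EF_D = 9+12 = 21
ES_E = 7; EF_E = 7+15 = 22
ES_F = max(EF_A=9, EF_B=7) = 9; EF_F = 9+8 = 17
ES_G = max(EF_A=9, EF_B=7) = 9; EF_G = 9+7 = 16
ES_H = 7; EF_H = 7+7 = 14
ES_I = max(EF_C=14, EF_D=21, EF_E=22, EF_F=17, EF_G=16, EF_H=14) = 22; EF_I = 22+8 = 30
Expected project duration μ = 30 days. Critical path: B → E → I.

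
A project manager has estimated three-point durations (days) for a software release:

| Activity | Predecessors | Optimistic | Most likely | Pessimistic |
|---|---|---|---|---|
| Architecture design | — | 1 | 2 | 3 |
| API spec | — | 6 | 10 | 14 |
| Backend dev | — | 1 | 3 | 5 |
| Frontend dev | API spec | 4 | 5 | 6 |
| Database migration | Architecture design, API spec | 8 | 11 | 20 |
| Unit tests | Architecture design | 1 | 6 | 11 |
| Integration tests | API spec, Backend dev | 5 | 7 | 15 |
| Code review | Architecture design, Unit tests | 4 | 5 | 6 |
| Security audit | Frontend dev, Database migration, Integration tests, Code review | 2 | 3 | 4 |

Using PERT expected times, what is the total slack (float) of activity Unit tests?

9 days

te_Architecture design = (1 + 4·2 + 3)/6 = 12/6 = 2
te_API spec = (6 + 4·10 + 14)/6 = 60/6 = 10
te_Backend dev = (1 + 4·3 + 5)/6 = 18/6 = 3
te_Frontend dev = (4 + 4·5 + 6)/6 = 30/6 = 5
te_Database migration = (8 + 4·11 + 20)/6 = 72/6 = 12
te_Unit tests = (1 + 4·6 + 11)/6 = 36/6 = 6
te_Integration tests = (5 + 4·7 + 15)/6 = 48/6 = 8
te_Code review = (4 + 4·5 + 6)/6 = 30/6 = 5
te_Security audit = (2 + 4·3 + 4)/6 = 18/6 = 3

Forward pass:
ES_Architecture design = 0; EF_Architecture design = 2
ES_API spec = 0; EF_API spec = 10
ES_Backend dev = 0; EF_Backend dev = 3
ES_Frontend dev = 10; EF_Frontend dev = 10+5 = 15
ES_Database migration = max(EF_Architecture design=2, EF_API spec=10) = 10; EF_Database migration = 10+12 = 22
ES_Unit tests = 2; EF_Unit tests = 2+6 = 8
ES_Integration tests = max(EF_API spec=10, EF_Backend dev=3) = 10; EF_Integration tests = 10+8 = 18
ES_Code review = max(EF_Architecture design=2, EF_Unit tests=8) = 8; EF_Code review = 8+5 = 13
ES_Security audit = max(EF_Frontend dev=15, EF_Database migration=22, EF_Integration tests=18, EF_Code review=13) = 22; EF_Security audit = 22+3 = 25
Expected project duration μ = 25 days. Critical path: API spec → Database migration → Security audit.

Backward pass:
LF_Security audit = 25; LS_Security audit = 25−3 = 22
LF_Code review = LS_Security audit = 22; LS_Code review = 22−5 = 17
LF_Integration tests = LS_Security audit = 22; LS_Integration tests = 22−8 = 14
LF_Unit tests = LS_Code review = 17; LS_Unit tests = 17−6 = 11
LF_Database migration = LS_Security audit = 22; LS_Database migration = 22−12 = 10
LF_Frontend dev = LS_Security audit = 22; LS_Frontend dev = 22−5 = 17
LF_Backend dev = LS_Integration tests = 14; LS_Backend dev = 14−3 = 11
LF_API spec = min(LS_Frontend dev=17, LS_Database migration=10, LS_Integration tests=14) = 10; LS_API spec = 10−10 = 0
LF_Architecture design = min(LS_Database migration=10, LS_Unit tests=11, LS_Code review=17) = 10; LS_Architecture design = 10−2 = 8
Slack_Unit tests = LS_Unit tests − ES_Unit tests = 11 − 2 = 9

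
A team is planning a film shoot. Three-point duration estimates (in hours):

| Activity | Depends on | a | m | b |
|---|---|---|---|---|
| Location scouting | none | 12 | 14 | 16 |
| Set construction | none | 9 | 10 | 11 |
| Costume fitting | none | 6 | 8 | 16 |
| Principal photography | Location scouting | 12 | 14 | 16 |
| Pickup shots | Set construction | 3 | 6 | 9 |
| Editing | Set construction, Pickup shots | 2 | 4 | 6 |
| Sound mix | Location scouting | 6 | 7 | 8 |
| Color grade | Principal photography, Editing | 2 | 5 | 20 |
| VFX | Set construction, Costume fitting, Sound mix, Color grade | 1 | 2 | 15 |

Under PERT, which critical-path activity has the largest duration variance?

te_Location scouting = (12 + 4·14 + 16)/6 = 84/6 = 14; σ²_Location scouting = ((16−12)/6)² = 0.444
te_Set construction = (9 + 4·10 + 11)/6 = 60/6 = 10; σ²_Set construction = ((11−9)/6)² = 0.111
te_Costume fitting = (6 + 4·8 + 16)/6 = 54/6 = 9; σ²_Costume fitting = ((16−6)/6)² = 2.778
te_Principal photography = (12 + 4·14 + 16)/6 = 84/6 = 14; σ²_Principal photography = ((16−12)/6)² = 0.444
te_Pickup shots = (3 + 4·6 + 9)/6 = 36/6 = 6; σ²_Pickup shots = ((9−3)/6)² = 1.000
te_Editing = (2 + 4·4 + 6)/6 = 24/6 = 4; σ²_Editing = ((6−2)/6)² = 0.444
te_Sound mix = (6 + 4·7 + 8)/6 = 42/6 = 7; σ²_Sound mix = ((8−6)/6)² = 0.111
te_Color grade = (2 + 4·5 + 20)/6 = 42/6 = 7; σ²_Color grade = ((20−2)/6)² = 9.000
te_VFX = (1 + 4·2 + 15)/6 = 24/6 = 4; σ²_VFX = ((15−1)/6)² = 5.444

Forward pass:
ES_Location scouting = 0; EF_Location scouting = 14
ES_Set construction = 0; EF_Set construction = 10
ES_Costume fitting = 0; EF_Costume fitting = 9
ES_Principal photography = 14; EF_Principal photography = 14+14 = 28
ES_Pickup shots = 10; EF_Pickup shots = 10+6 = 16
ES_Editing = max(EF_Set construction=10, EF_Pickup shots=16) = 16; EF_Editing = 16+4 = 20
ES_Sound mix = 14; EF_Sound mix = 14+7 = 21
ES_Color grade = max(EF_Principal photography=28, EF_Editing=20) = 28; EF_Color grade = 28+7 = 35
ES_VFX = max(EF_Set construction=10, EF_Costume fitting=9, EF_Sound mix=21, EF_Color grade=35) = 35; EF_VFX = 35+4 = 39
Expected project duration μ = 39 hours. Critical path: Location scouting → Principal photography → Color grade → VFX.

Variances on critical path: σ²_Location scouting=0.444, σ²_Principal photography=0.444, σ²_Color grade=9.000, σ²_VFX=5.444.
Largest is σ²_Color grade = 9.000.

Color grade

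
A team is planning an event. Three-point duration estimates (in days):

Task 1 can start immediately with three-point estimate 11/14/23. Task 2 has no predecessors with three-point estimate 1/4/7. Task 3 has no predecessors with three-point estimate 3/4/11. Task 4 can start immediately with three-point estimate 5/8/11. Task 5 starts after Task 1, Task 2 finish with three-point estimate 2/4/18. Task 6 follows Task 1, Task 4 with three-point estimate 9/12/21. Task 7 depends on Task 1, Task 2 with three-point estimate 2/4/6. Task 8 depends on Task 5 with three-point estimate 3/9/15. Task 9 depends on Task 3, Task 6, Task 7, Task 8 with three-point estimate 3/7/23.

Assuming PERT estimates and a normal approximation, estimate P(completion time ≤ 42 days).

te_Task 1 = (11 + 4·14 + 23)/6 = 90/6 = 15; σ²_Task 1 = ((23−11)/6)² = 4.000
te_Task 2 = (1 + 4·4 + 7)/6 = 24/6 = 4; σ²_Task 2 = ((7−1)/6)² = 1.000
te_Task 3 = (3 + 4·4 + 11)/6 = 30/6 = 5; σ²_Task 3 = ((11−3)/6)² = 1.778
te_Task 4 = (5 + 4·8 + 11)/6 = 48/6 = 8; σ²_Task 4 = ((11−5)/6)² = 1.000
te_Task 5 = (2 + 4·4 + 18)/6 = 36/6 = 6; σ²_Task 5 = ((18−2)/6)² = 7.111
te_Task 6 = (9 + 4·12 + 21)/6 = 78/6 = 13; σ²_Task 6 = ((21−9)/6)² = 4.000
te_Task 7 = (2 + 4·4 + 6)/6 = 24/6 = 4; σ²_Task 7 = ((6−2)/6)² = 0.444
te_Task 8 = (3 + 4·9 + 15)/6 = 54/6 = 9; σ²_Task 8 = ((15−3)/6)² = 4.000
te_Task 9 = (3 + 4·7 + 23)/6 = 54/6 = 9; σ²_Task 9 = ((23−3)/6)² = 11.111

Forward pass:
ES_Task 1 = 0; EF_Task 1 = 15
ES_Task 2 = 0; EF_Task 2 = 4
ES_Task 3 = 0; EF_Task 3 = 5
ES_Task 4 = 0; EF_Task 4 = 8
ES_Task 5 = max(EF_Task 1=15, EF_Task 2=4) = 15; EF_Task 5 = 15+6 = 21
ES_Task 6 = max(EF_Task 1=15, EF_Task 4=8) = 15; EF_Task 6 = 15+13 = 28
ES_Task 7 = max(EF_Task 1=15, EF_Task 2=4) = 15; EF_Task 7 = 15+4 = 19
ES_Task 8 = 21; EF_Task 8 = 21+9 = 30
ES_Task 9 = max(EF_Task 3=5, EF_Task 6=28, EF_Task 7=19, EF_Task 8=30) = 30; EF_Task 9 = 30+9 = 39
Expected project duration μ = 39 days. Critical path: Task 1 → Task 5 → Task 8 → Task 9.

Variance along critical path = 4.000 + 7.111 + 4.000 + 11.111 = 26.222; σ = √26.222 = 5.121 days.
Z = (42 − 39) / 5.121 = 0.586
P(T ≤ 42) = Φ(0.586) ≈ 0.721

0.721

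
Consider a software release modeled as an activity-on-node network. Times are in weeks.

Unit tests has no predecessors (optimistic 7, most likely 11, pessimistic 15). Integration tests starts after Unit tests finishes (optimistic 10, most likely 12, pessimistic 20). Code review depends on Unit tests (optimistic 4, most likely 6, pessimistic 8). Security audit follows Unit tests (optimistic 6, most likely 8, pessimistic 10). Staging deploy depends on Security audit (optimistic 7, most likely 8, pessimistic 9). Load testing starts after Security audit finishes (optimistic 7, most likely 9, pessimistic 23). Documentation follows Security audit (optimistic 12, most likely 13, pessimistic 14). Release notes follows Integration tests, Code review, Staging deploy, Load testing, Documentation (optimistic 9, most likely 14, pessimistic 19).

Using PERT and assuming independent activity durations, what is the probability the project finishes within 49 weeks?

0.908

te_Unit tests = (7 + 4·11 + 15)/6 = 66/6 = 11; σ²_Unit tests = ((15−7)/6)² = 1.778
te_Integration tests = (10 + 4·12 + 20)/6 = 78/6 = 13; σ²_Integration tests = ((20−10)/6)² = 2.778
te_Code review = (4 + 4·6 + 8)/6 = 36/6 = 6; σ²_Code review = ((8−4)/6)² = 0.444
te_Security audit = (6 + 4·8 + 10)/6 = 48/6 = 8; σ²_Security audit = ((10−6)/6)² = 0.444
te_Staging deploy = (7 + 4·8 + 9)/6 = 48/6 = 8; σ²_Staging deploy = ((9−7)/6)² = 0.111
te_Load testing = (7 + 4·9 + 23)/6 = 66/6 = 11; σ²_Load testing = ((23−7)/6)² = 7.111
te_Documentation = (12 + 4·13 + 14)/6 = 78/6 = 13; σ²_Documentation = ((14−12)/6)² = 0.111
te_Release notes = (9 + 4·14 + 19)/6 = 84/6 = 14; σ²_Release notes = ((19−9)/6)² = 2.778

Forward pass:
ES_Unit tests = 0; EF_Unit tests = 11
ES_Integration tests = 11; EF_Integration tests = 11+13 = 24
ES_Code review = 11; EF_Code review = 11+6 = 17
ES_Security audit = 11; EF_Security audit = 11+8 = 19
ES_Staging deploy = 19; EF_Staging deploy = 19+8 = 27
ES_Load testing = 19; EF_Load testing = 19+11 = 30
ES_Documentation = 19; EF_Documentation = 19+13 = 32
ES_Release notes = max(EF_Integration tests=24, EF_Code review=17, EF_Staging deploy=27, EF_Load testing=30, EF_Documentation=32) = 32; EF_Release notes = 32+14 = 46
Expected project duration μ = 46 weeks. Critical path: Unit tests → Security audit → Documentation → Release notes.

Variance along critical path = 1.778 + 0.444 + 0.111 + 2.778 = 5.111; σ = √5.111 = 2.261 weeks.
Z = (49 − 46) / 2.261 = 1.327
P(T ≤ 49) = Φ(1.327) ≈ 0.908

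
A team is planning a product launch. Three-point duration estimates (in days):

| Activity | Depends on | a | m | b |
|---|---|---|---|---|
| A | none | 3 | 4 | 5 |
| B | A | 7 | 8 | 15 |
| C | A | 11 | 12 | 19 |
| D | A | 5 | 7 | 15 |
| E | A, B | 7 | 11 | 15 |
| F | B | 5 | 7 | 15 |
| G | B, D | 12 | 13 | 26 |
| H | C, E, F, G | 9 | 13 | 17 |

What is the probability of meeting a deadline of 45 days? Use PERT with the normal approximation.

te_A = (3 + 4·4 + 5)/6 = 24/6 = 4; σ²_A = ((5−3)/6)² = 0.111
te_B = (7 + 4·8 + 15)/6 = 54/6 = 9; σ²_B = ((15−7)/6)² = 1.778
te_C = (11 + 4·12 + 19)/6 = 78/6 = 13; σ²_C = ((19−11)/6)² = 1.778
te_D = (5 + 4·7 + 15)/6 = 48/6 = 8; σ²_D = ((15−5)/6)² = 2.778
te_E = (7 + 4·11 + 15)/6 = 66/6 = 11; σ²_E = ((15−7)/6)² = 1.778
te_F = (5 + 4·7 + 15)/6 = 48/6 = 8; σ²_F = ((15−5)/6)² = 2.778
te_G = (12 + 4·13 + 26)/6 = 90/6 = 15; σ²_G = ((26−12)/6)² = 5.444
te_H = (9 + 4·13 + 17)/6 = 78/6 = 13; σ²_H = ((17−9)/6)² = 1.778

Forward pass:
ES_A = 0; EF_A = 4
ES_B = 4; EF_B = 4+9 = 13
ES_C = 4; EF_C = 4+13 = 17
ES_D = 4; EF_D = 4+8 = 12
ES_E = max(EF_A=4, EF_B=13) = 13; EF_E = 13+11 = 24
ES_F = 13; EF_F = 13+8 = 21
ES_G = max(EF_B=13, EF_D=12) = 13; EF_G = 13+15 = 28
ES_H = max(EF_C=17, EF_E=24, EF_F=21, EF_G=28) = 28; EF_H = 28+13 = 41
Expected project duration μ = 41 days. Critical path: A → B → G → H.

Variance along critical path = 0.111 + 1.778 + 5.444 + 1.778 = 9.111; σ = √9.111 = 3.018 days.
Z = (45 − 41) / 3.018 = 1.325
P(T ≤ 45) = Φ(1.325) ≈ 0.907

0.907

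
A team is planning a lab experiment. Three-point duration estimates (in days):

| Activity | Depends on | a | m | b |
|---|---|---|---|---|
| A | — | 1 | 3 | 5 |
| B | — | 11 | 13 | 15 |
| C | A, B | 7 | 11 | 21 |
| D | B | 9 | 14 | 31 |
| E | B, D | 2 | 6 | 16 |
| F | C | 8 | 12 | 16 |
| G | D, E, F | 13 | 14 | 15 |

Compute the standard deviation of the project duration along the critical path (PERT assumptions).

2.79 days

te_A = (1 + 4·3 + 5)/6 = 18/6 = 3; σ²_A = ((5−1)/6)² = 0.444
te_B = (11 + 4·13 + 15)/6 = 78/6 = 13; σ²_B = ((15−11)/6)² = 0.444
te_C = (7 + 4·11 + 21)/6 = 72/6 = 12; σ²_C = ((21−7)/6)² = 5.444
te_D = (9 + 4·14 + 31)/6 = 96/6 = 16; σ²_D = ((31−9)/6)² = 13.444
te_E = (2 + 4·6 + 16)/6 = 42/6 = 7; σ²_E = ((16−2)/6)² = 5.444
te_F = (8 + 4·12 + 16)/6 = 72/6 = 12; σ²_F = ((16−8)/6)² = 1.778
te_G = (13 + 4·14 + 15)/6 = 84/6 = 14; σ²_G = ((15−13)/6)² = 0.111

Forward pass:
ES_A = 0; EF_A = 3
ES_B = 0; EF_B = 13
ES_C = max(EF_A=3, EF_B=13) = 13; EF_C = 13+12 = 25
ES_D = 13; EF_D = 13+16 = 29
ES_E = max(EF_B=13, EF_D=29) = 29; EF_E = 29+7 = 36
ES_F = 25; EF_F = 25+12 = 37
ES_G = max(EF_D=29, EF_E=36, EF_F=37) = 37; EF_G = 37+14 = 51
Expected project duration μ = 51 days. Critical path: B → C → F → G.

Variance along critical path = 0.444 + 5.444 + 1.778 + 0.111 = 7.778
σ = √7.778 = 2.789 days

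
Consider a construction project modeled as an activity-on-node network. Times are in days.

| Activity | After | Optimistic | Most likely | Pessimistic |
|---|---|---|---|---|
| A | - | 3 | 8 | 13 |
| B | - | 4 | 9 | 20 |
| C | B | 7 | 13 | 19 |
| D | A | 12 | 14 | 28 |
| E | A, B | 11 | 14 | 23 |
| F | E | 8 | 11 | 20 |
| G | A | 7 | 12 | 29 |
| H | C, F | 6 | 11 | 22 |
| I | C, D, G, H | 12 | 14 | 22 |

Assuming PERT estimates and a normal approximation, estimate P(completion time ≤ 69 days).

te_A = (3 + 4·8 + 13)/6 = 48/6 = 8; σ²_A = ((13−3)/6)² = 2.778
te_B = (4 + 4·9 + 20)/6 = 60/6 = 10; σ²_B = ((20−4)/6)² = 7.111
te_C = (7 + 4·13 + 19)/6 = 78/6 = 13; σ²_C = ((19−7)/6)² = 4.000
te_D = (12 + 4·14 + 28)/6 = 96/6 = 16; σ²_D = ((28−12)/6)² = 7.111
te_E = (11 + 4·14 + 23)/6 = 90/6 = 15; σ²_E = ((23−11)/6)² = 4.000
te_F = (8 + 4·11 + 20)/6 = 72/6 = 12; σ²_F = ((20−8)/6)² = 4.000
te_G = (7 + 4·12 + 29)/6 = 84/6 = 14; σ²_G = ((29−7)/6)² = 13.444
te_H = (6 + 4·11 + 22)/6 = 72/6 = 12; σ²_H = ((22−6)/6)² = 7.111
te_I = (12 + 4·14 + 22)/6 = 90/6 = 15; σ²_I = ((22−12)/6)² = 2.778

Forward pass:
ES_A = 0; EF_A = 8
ES_B = 0; EF_B = 10
ES_C = 10; EF_C = 10+13 = 23
ES_D = 8; EF_D = 8+16 = 24
ES_E = max(EF_A=8, EF_B=10) = 10; EF_E = 10+15 = 25
ES_F = 25; EF_F = 25+12 = 37
ES_G = 8; EF_G = 8+14 = 22
ES_H = max(EF_C=23, EF_F=37) = 37; EF_H = 37+12 = 49
ES_I = max(EF_C=23, EF_D=24, EF_G=22, EF_H=49) = 49; EF_I = 49+15 = 64
Expected project duration μ = 64 days. Critical path: B → E → F → H → I.

Variance along critical path = 7.111 + 4.000 + 4.000 + 7.111 + 2.778 = 25.000; σ = √25.000 = 5.000 days.
Z = (69 − 64) / 5.000 = 1.000
P(T ≤ 69) = Φ(1.000) ≈ 0.841

0.841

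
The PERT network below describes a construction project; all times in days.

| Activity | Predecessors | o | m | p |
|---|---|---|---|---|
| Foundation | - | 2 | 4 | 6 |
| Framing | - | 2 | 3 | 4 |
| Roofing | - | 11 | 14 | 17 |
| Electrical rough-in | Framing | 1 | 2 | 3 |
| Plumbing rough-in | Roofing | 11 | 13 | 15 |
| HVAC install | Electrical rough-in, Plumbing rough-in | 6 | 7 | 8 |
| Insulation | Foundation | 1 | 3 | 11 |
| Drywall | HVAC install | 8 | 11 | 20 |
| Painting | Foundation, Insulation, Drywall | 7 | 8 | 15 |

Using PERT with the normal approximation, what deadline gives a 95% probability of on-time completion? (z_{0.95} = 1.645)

te_Foundation = (2 + 4·4 + 6)/6 = 24/6 = 4; σ²_Foundation = ((6−2)/6)² = 0.444
te_Framing = (2 + 4·3 + 4)/6 = 18/6 = 3; σ²_Framing = ((4−2)/6)² = 0.111
te_Roofing = (11 + 4·14 + 17)/6 = 84/6 = 14; σ²_Roofing = ((17−11)/6)² = 1.000
te_Electrical rough-in = (1 + 4·2 + 3)/6 = 12/6 = 2; σ²_Electrical rough-in = ((3−1)/6)² = 0.111
te_Plumbing rough-in = (11 + 4·13 + 15)/6 = 78/6 = 13; σ²_Plumbing rough-in = ((15−11)/6)² = 0.444
te_HVAC install = (6 + 4·7 + 8)/6 = 42/6 = 7; σ²_HVAC install = ((8−6)/6)² = 0.111
te_Insulation = (1 + 4·3 + 11)/6 = 24/6 = 4; σ²_Insulation = ((11−1)/6)² = 2.778
te_Drywall = (8 + 4·11 + 20)/6 = 72/6 = 12; σ²_Drywall = ((20−8)/6)² = 4.000
te_Painting = (7 + 4·8 + 15)/6 = 54/6 = 9; σ²_Painting = ((15−7)/6)² = 1.778

Forward pass:
ES_Foundation = 0; EF_Foundation = 4
ES_Framing = 0; EF_Framing = 3
ES_Roofing = 0; EF_Roofing = 14
ES_Electrical rough-in = 3; EF_Electrical rough-in = 3+2 = 5
ES_Plumbing rough-in = 14; EF_Plumbing rough-in = 14+13 = 27
ES_HVAC install = max(EF_Electrical rough-in=5, EF_Plumbing rough-in=27) = 27; EF_HVAC install = 27+7 = 34
ES_Insulation = 4; EF_Insulation = 4+4 = 8
ES_Drywall = 34; EF_Drywall = 34+12 = 46
ES_Painting = max(EF_Foundation=4, EF_Insulation=8, EF_Drywall=46) = 46; EF_Painting = 46+9 = 55
Expected project duration μ = 55 days. Critical path: Roofing → Plumbing rough-in → HVAC install → Drywall → Painting.

Variance along critical path = 1.000 + 0.444 + 0.111 + 4.000 + 1.778 = 7.333; σ = 2.708 days.
D = μ + z·σ = 55 + 1.645·2.708 = 59.5 days

59.5 days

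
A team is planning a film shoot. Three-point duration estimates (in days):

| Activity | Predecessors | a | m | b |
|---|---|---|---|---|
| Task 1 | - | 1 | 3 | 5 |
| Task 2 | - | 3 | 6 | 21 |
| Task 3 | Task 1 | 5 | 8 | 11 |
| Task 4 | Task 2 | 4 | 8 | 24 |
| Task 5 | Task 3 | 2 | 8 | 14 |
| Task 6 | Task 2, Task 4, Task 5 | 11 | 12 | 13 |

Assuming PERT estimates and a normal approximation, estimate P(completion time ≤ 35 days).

0.955

te_Task 1 = (1 + 4·3 + 5)/6 = 18/6 = 3; σ²_Task 1 = ((5−1)/6)² = 0.444
te_Task 2 = (3 + 4·6 + 21)/6 = 48/6 = 8; σ²_Task 2 = ((21−3)/6)² = 9.000
te_Task 3 = (5 + 4·8 + 11)/6 = 48/6 = 8; σ²_Task 3 = ((11−5)/6)² = 1.000
te_Task 4 = (4 + 4·8 + 24)/6 = 60/6 = 10; σ²_Task 4 = ((24−4)/6)² = 11.111
te_Task 5 = (2 + 4·8 + 14)/6 = 48/6 = 8; σ²_Task 5 = ((14−2)/6)² = 4.000
te_Task 6 = (11 + 4·12 + 13)/6 = 72/6 = 12; σ²_Task 6 = ((13−11)/6)² = 0.111

Forward pass:
ES_Task 1 = 0; EF_Task 1 = 3
ES_Task 2 = 0; EF_Task 2 = 8
ES_Task 3 = 3; EF_Task 3 = 3+8 = 11
ES_Task 4 = 8; EF_Task 4 = 8+10 = 18
ES_Task 5 = 11; EF_Task 5 = 11+8 = 19
ES_Task 6 = max(EF_Task 2=8, EF_Task 4=18, EF_Task 5=19) = 19; EF_Task 6 = 19+12 = 31
Expected project duration μ = 31 days. Critical path: Task 1 → Task 3 → Task 5 → Task 6.

Variance along critical path = 0.444 + 1.000 + 4.000 + 0.111 = 5.556; σ = √5.556 = 2.357 days.
Z = (35 − 31) / 2.357 = 1.697
P(T ≤ 35) = Φ(1.697) ≈ 0.955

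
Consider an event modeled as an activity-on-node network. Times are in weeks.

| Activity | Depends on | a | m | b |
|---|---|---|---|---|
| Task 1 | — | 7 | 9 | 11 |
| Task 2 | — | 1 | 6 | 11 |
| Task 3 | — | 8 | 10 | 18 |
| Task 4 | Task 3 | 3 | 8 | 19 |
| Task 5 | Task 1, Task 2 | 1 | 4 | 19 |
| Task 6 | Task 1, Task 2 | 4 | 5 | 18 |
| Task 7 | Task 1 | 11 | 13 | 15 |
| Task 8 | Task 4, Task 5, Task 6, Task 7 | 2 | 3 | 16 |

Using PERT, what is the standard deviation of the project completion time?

2.52 weeks

te_Task 1 = (7 + 4·9 + 11)/6 = 54/6 = 9; σ²_Task 1 = ((11−7)/6)² = 0.444
te_Task 2 = (1 + 4·6 + 11)/6 = 36/6 = 6; σ²_Task 2 = ((11−1)/6)² = 2.778
te_Task 3 = (8 + 4·10 + 18)/6 = 66/6 = 11; σ²_Task 3 = ((18−8)/6)² = 2.778
te_Task 4 = (3 + 4·8 + 19)/6 = 54/6 = 9; σ²_Task 4 = ((19−3)/6)² = 7.111
te_Task 5 = (1 + 4·4 + 19)/6 = 36/6 = 6; σ²_Task 5 = ((19−1)/6)² = 9.000
te_Task 6 = (4 + 4·5 + 18)/6 = 42/6 = 7; σ²_Task 6 = ((18−4)/6)² = 5.444
te_Task 7 = (11 + 4·13 + 15)/6 = 78/6 = 13; σ²_Task 7 = ((15−11)/6)² = 0.444
te_Task 8 = (2 + 4·3 + 16)/6 = 30/6 = 5; σ²_Task 8 = ((16−2)/6)² = 5.444

Forward pass:
ES_Task 1 = 0; EF_Task 1 = 9
ES_Task 2 = 0; EF_Task 2 = 6
ES_Task 3 = 0; EF_Task 3 = 11
ES_Task 4 = 11; EF_Task 4 = 11+9 = 20
ES_Task 5 = max(EF_Task 1=9, EF_Task 2=6) = 9; EF_Task 5 = 9+6 = 15
ES_Task 6 = max(EF_Task 1=9, EF_Task 2=6) = 9; EF_Task 6 = 9+7 = 16
ES_Task 7 = 9; EF_Task 7 = 9+13 = 22
ES_Task 8 = max(EF_Task 4=20, EF_Task 5=15, EF_Task 6=16, EF_Task 7=22) = 22; EF_Task 8 = 22+5 = 27
Expected project duration μ = 27 weeks. Critical path: Task 1 → Task 7 → Task 8.

Variance along critical path = 0.444 + 0.444 + 5.444 = 6.333
σ = √6.333 = 2.517 weeks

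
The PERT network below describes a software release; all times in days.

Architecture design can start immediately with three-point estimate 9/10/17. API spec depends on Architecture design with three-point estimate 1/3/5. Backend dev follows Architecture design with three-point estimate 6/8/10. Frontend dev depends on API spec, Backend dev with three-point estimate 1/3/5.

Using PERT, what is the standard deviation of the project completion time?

te_Architecture design = (9 + 4·10 + 17)/6 = 66/6 = 11; σ²_Architecture design = ((17−9)/6)² = 1.778
te_API spec = (1 + 4·3 + 5)/6 = 18/6 = 3; σ²_API spec = ((5−1)/6)² = 0.444
te_Backend dev = (6 + 4·8 + 10)/6 = 48/6 = 8; σ²_Backend dev = ((10−6)/6)² = 0.444
te_Frontend dev = (1 + 4·3 + 5)/6 = 18/6 = 3; σ²_Frontend dev = ((5−1)/6)² = 0.444

Forward pass:
ES_Architecture design = 0; EF_Architecture design = 11
ES_API spec = 11; EF_API spec = 11+3 = 14
ES_Backend dev = 11; EF_Backend dev = 11+8 = 19
ES_Frontend dev = max(EF_API spec=14, EF_Backend dev=19) = 19; EF_Frontend dev = 19+3 = 22
Expected project duration μ = 22 days. Critical path: Architecture design → Backend dev → Frontend dev.

Variance along critical path = 1.778 + 0.444 + 0.444 = 2.667
σ = √2.667 = 1.633 days

1.63 days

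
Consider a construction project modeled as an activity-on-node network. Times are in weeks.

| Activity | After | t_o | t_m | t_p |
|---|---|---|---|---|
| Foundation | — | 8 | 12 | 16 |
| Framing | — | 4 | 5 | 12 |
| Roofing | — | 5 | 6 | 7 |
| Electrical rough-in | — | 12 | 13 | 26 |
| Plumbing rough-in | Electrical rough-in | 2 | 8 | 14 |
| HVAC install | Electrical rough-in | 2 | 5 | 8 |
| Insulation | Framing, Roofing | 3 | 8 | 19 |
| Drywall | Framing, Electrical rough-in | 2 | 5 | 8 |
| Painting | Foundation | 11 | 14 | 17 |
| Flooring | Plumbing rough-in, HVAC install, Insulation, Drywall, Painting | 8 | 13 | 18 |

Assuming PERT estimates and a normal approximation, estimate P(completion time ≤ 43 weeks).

te_Foundation = (8 + 4·12 + 16)/6 = 72/6 = 12; σ²_Foundation = ((16−8)/6)² = 1.778
te_Framing = (4 + 4·5 + 12)/6 = 36/6 = 6; σ²_Framing = ((12−4)/6)² = 1.778
te_Roofing = (5 + 4·6 + 7)/6 = 36/6 = 6; σ²_Roofing = ((7−5)/6)² = 0.111
te_Electrical rough-in = (12 + 4·13 + 26)/6 = 90/6 = 15; σ²_Electrical rough-in = ((26−12)/6)² = 5.444
te_Plumbing rough-in = (2 + 4·8 + 14)/6 = 48/6 = 8; σ²_Plumbing rough-in = ((14−2)/6)² = 4.000
te_HVAC install = (2 + 4·5 + 8)/6 = 30/6 = 5; σ²_HVAC install = ((8−2)/6)² = 1.000
te_Insulation = (3 + 4·8 + 19)/6 = 54/6 = 9; σ²_Insulation = ((19−3)/6)² = 7.111
te_Drywall = (2 + 4·5 + 8)/6 = 30/6 = 5; σ²_Drywall = ((8−2)/6)² = 1.000
te_Painting = (11 + 4·14 + 17)/6 = 84/6 = 14; σ²_Painting = ((17−11)/6)² = 1.000
te_Flooring = (8 + 4·13 + 18)/6 = 78/6 = 13; σ²_Flooring = ((18−8)/6)² = 2.778

Forward pass:
ES_Foundation = 0; EF_Foundation = 12
ES_Framing = 0; EF_Framing = 6
ES_Roofing = 0; EF_Roofing = 6
ES_Electrical rough-in = 0; EF_Electrical rough-in = 15
ES_Plumbing rough-in = 15; EF_Plumbing rough-in = 15+8 = 23
ES_HVAC install = 15; EF_HVAC install = 15+5 = 20
ES_Insulation = max(EF_Framing=6, EF_Roofing=6) = 6; EF_Insulation = 6+9 = 15
ES_Drywall = max(EF_Framing=6, EF_Electrical rough-in=15) = 15; EF_Drywall = 15+5 = 20
ES_Painting = 12; EF_Painting = 12+14 = 26
ES_Flooring = max(EF_Plumbing rough-in=23, EF_HVAC install=20, EF_Insulation=15, EF_Drywall=20, EF_Painting=26) = 26; EF_Flooring = 26+13 = 39
Expected project duration μ = 39 weeks. Critical path: Foundation → Painting → Flooring.

Variance along critical path = 1.778 + 1.000 + 2.778 = 5.556; σ = √5.556 = 2.357 weeks.
Z = (43 − 39) / 2.357 = 1.697
P(T ≤ 43) = Φ(1.697) ≈ 0.955

0.955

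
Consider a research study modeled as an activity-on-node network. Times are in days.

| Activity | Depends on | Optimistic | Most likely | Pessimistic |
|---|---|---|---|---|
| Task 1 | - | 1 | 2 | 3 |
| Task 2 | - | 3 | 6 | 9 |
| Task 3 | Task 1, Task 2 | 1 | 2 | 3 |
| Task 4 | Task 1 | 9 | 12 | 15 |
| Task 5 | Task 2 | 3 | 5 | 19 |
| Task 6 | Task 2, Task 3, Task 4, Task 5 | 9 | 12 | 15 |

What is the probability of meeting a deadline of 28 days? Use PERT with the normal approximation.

0.916

te_Task 1 = (1 + 4·2 + 3)/6 = 12/6 = 2; σ²_Task 1 = ((3−1)/6)² = 0.111
te_Task 2 = (3 + 4·6 + 9)/6 = 36/6 = 6; σ²_Task 2 = ((9−3)/6)² = 1.000
te_Task 3 = (1 + 4·2 + 3)/6 = 12/6 = 2; σ²_Task 3 = ((3−1)/6)² = 0.111
te_Task 4 = (9 + 4·12 + 15)/6 = 72/6 = 12; σ²_Task 4 = ((15−9)/6)² = 1.000
te_Task 5 = (3 + 4·5 + 19)/6 = 42/6 = 7; σ²_Task 5 = ((19−3)/6)² = 7.111
te_Task 6 = (9 + 4·12 + 15)/6 = 72/6 = 12; σ²_Task 6 = ((15−9)/6)² = 1.000

Forward pass:
ES_Task 1 = 0; EF_Task 1 = 2
ES_Task 2 = 0; EF_Task 2 = 6
ES_Task 3 = max(EF_Task 1=2, EF_Task 2=6) = 6; EF_Task 3 = 6+2 = 8
ES_Task 4 = 2; EF_Task 4 = 2+12 = 14
ES_Task 5 = 6; EF_Task 5 = 6+7 = 13
ES_Task 6 = max(EF_Task 2=6, EF_Task 3=8, EF_Task 4=14, EF_Task 5=13) = 14; EF_Task 6 = 14+12 = 26
Expected project duration μ = 26 days. Critical path: Task 1 → Task 4 → Task 6.

Variance along critical path = 0.111 + 1.000 + 1.000 = 2.111; σ = √2.111 = 1.453 days.
Z = (28 − 26) / 1.453 = 1.376
P(T ≤ 28) = Φ(1.376) ≈ 0.916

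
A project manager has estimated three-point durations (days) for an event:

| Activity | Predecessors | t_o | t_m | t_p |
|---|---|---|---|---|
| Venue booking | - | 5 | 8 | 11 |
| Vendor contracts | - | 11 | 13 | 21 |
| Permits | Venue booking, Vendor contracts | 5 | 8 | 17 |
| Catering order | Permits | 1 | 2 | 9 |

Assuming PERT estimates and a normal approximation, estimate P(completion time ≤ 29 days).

0.847

te_Venue booking = (5 + 4·8 + 11)/6 = 48/6 = 8; σ²_Venue booking = ((11−5)/6)² = 1.000
te_Vendor contracts = (11 + 4·13 + 21)/6 = 84/6 = 14; σ²_Vendor contracts = ((21−11)/6)² = 2.778
te_Permits = (5 + 4·8 + 17)/6 = 54/6 = 9; σ²_Permits = ((17−5)/6)² = 4.000
te_Catering order = (1 + 4·2 + 9)/6 = 18/6 = 3; σ²_Catering order = ((9−1)/6)² = 1.778

Forward pass:
ES_Venue booking = 0; EF_Venue booking = 8
ES_Vendor contracts = 0; EF_Vendor contracts = 14
ES_Permits = max(EF_Venue booking=8, EF_Vendor contracts=14) = 14; EF_Permits = 14+9 = 23
ES_Catering order = 23; EF_Catering order = 23+3 = 26
Expected project duration μ = 26 days. Critical path: Vendor contracts → Permits → Catering order.

Variance along critical path = 2.778 + 4.000 + 1.778 = 8.556; σ = √8.556 = 2.925 days.
Z = (29 − 26) / 2.925 = 1.026
P(T ≤ 29) = Φ(1.026) ≈ 0.847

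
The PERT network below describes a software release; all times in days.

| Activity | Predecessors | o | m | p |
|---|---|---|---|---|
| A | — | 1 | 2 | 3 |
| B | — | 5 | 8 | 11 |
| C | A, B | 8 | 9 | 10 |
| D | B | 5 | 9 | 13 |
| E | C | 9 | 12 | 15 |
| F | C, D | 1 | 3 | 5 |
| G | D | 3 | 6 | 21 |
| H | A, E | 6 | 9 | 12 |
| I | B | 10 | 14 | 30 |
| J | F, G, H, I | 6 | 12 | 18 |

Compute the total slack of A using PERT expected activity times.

6 days

te_A = (1 + 4·2 + 3)/6 = 12/6 = 2
te_B = (5 + 4·8 + 11)/6 = 48/6 = 8
te_C = (8 + 4·9 + 10)/6 = 54/6 = 9
te_D = (5 + 4·9 + 13)/6 = 54/6 = 9
te_E = (9 + 4·12 + 15)/6 = 72/6 = 12
te_F = (1 + 4·3 + 5)/6 = 18/6 = 3
te_G = (3 + 4·6 + 21)/6 = 48/6 = 8
te_H = (6 + 4·9 + 12)/6 = 54/6 = 9
te_I = (10 + 4·14 + 30)/6 = 96/6 = 16
te_J = (6 + 4·12 + 18)/6 = 72/6 = 12

Forward pass:
ES_A = 0; EF_A = 2
ES_B = 0; EF_B = 8
ES_C = max(EF_A=2, EF_B=8) = 8; EF_C = 8+9 = 17
ES_D = 8; EF_D = 8+9 = 17
ES_E = 17; EF_E = 17+12 = 29
ES_F = max(EF_C=17, EF_D=17) = 17; EF_F = 17+3 = 20
ES_G = 17; EF_G = 17+8 = 25
ES_H = max(EF_A=2, EF_E=29) = 29; EF_H = 29+9 = 38
ES_I = 8; EF_I = 8+16 = 24
ES_J = max(EF_F=20, EF_G=25, EF_H=38, EF_I=24) = 38; EF_J = 38+12 = 50
Expected project duration μ = 50 days. Critical path: B → C → E → H → J.

Backward pass:
LF_J = 50; LS_J = 50−12 = 38
LF_I = LS_J = 38; LS_I = 38−16 = 22
LF_H = LS_J = 38; LS_H = 38−9 = 29
LF_G = LS_J = 38; LS_G = 38−8 = 30
LF_F = LS_J = 38; LS_F = 38−3 = 35
LF_E = LS_H = 29; LS_E = 29−12 = 17
LF_D = min(LS_F=35, LS_G=30) = 30; LS_D = 30−9 = 21
LF_C = min(LS_E=17, LS_F=35) = 17; LS_C = 17−9 = 8
LF_B = min(LS_C=8, LS_D=21, LS_I=22) = 8; LS_B = 8−8 = 0
LF_A = min(LS_C=8, LS_H=29) = 8; LS_A = 8−2 = 6
Slack_A = LS_A − ES_A = 6 − 0 = 6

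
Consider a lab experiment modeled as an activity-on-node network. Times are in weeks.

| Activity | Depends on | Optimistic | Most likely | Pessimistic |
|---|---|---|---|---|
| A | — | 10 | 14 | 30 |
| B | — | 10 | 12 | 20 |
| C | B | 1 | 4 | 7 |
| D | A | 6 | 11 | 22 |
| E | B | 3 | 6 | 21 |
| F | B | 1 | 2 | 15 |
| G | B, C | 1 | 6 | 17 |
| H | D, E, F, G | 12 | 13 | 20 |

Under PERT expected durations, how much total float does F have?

te_A = (10 + 4·14 + 30)/6 = 96/6 = 16
te_B = (10 + 4·12 + 20)/6 = 78/6 = 13
te_C = (1 + 4·4 + 7)/6 = 24/6 = 4
te_D = (6 + 4·11 + 22)/6 = 72/6 = 12
te_E = (3 + 4·6 + 21)/6 = 48/6 = 8
te_F = (1 + 4·2 + 15)/6 = 24/6 = 4
te_G = (1 + 4·6 + 17)/6 = 42/6 = 7
te_H = (12 + 4·13 + 20)/6 = 84/6 = 14

Forward pass:
ES_A = 0; EF_A = 16
ES_B = 0; EF_B = 13
ES_C = 13; EF_C = 13+4 = 17
ES_D = 16; EF_D = 16+12 = 28
ES_E = 13; EF_E = 13+8 = 21
ES_F = 13; EF_F = 13+4 = 17
ES_G = max(EF_B=13, EF_C=17) = 17; EF_G = 17+7 = 24
ES_H = max(EF_D=28, EF_E=21, EF_F=17, EF_G=24) = 28; EF_H = 28+14 = 42
Expected project duration μ = 42 weeks. Critical path: A → D → H.

Backward pass:
LF_H = 42; LS_H = 42−14 = 28
LF_G = LS_H = 28; LS_G = 28−7 = 21
LF_F = LS_H = 28; LS_F = 28−4 = 24
LF_E = LS_H = 28; LS_E = 28−8 = 20
LF_D = LS_H = 28; LS_D = 28−12 = 16
LF_C = LS_G = 21; LS_C = 21−4 = 17
LF_B = min(LS_C=17, LS_E=20, LS_F=24, LS_G=21) = 17; LS_B = 17−13 = 4
LF_A = LS_D = 16; LS_A = 16−16 = 0
Slack_F = LS_F − ES_F = 24 − 13 = 11

11 weeks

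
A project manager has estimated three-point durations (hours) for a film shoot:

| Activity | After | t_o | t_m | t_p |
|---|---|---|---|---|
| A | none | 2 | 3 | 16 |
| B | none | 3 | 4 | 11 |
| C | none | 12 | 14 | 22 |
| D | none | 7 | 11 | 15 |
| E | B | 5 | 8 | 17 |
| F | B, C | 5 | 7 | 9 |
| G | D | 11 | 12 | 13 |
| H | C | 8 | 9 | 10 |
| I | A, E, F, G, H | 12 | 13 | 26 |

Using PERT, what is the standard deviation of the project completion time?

te_A = (2 + 4·3 + 16)/6 = 30/6 = 5; σ²_A = ((16−2)/6)² = 5.444
te_B = (3 + 4·4 + 11)/6 = 30/6 = 5; σ²_B = ((11−3)/6)² = 1.778
te_C = (12 + 4·14 + 22)/6 = 90/6 = 15; σ²_C = ((22−12)/6)² = 2.778
te_D = (7 + 4·11 + 15)/6 = 66/6 = 11; σ²_D = ((15−7)/6)² = 1.778
te_E = (5 + 4·8 + 17)/6 = 54/6 = 9; σ²_E = ((17−5)/6)² = 4.000
te_F = (5 + 4·7 + 9)/6 = 42/6 = 7; σ²_F = ((9−5)/6)² = 0.444
te_G = (11 + 4·12 + 13)/6 = 72/6 = 12; σ²_G = ((13−11)/6)² = 0.111
te_H = (8 + 4·9 + 10)/6 = 54/6 = 9; σ²_H = ((10−8)/6)² = 0.111
te_I = (12 + 4·13 + 26)/6 = 90/6 = 15; σ²_I = ((26−12)/6)² = 5.444

Forward pass:
ES_A = 0; EF_A = 5
ES_B = 0; EF_B = 5
ES_C = 0; EF_C = 15
ES_D = 0; EF_D = 11
ES_E = 5; EF_E = 5+9 = 14
ES_F = max(EF_B=5, EF_C=15) = 15; EF_F = 15+7 = 22
ES_G = 11; EF_G = 11+12 = 23
ES_H = 15; EF_H = 15+9 = 24
ES_I = max(EF_A=5, EF_E=14, EF_F=22, EF_G=23, EF_H=24) = 24; EF_I = 24+15 = 39
Expected project duration μ = 39 hours. Critical path: C → H → I.

Variance along critical path = 2.778 + 0.111 + 5.444 = 8.333
σ = √8.333 = 2.887 hours

2.89 hours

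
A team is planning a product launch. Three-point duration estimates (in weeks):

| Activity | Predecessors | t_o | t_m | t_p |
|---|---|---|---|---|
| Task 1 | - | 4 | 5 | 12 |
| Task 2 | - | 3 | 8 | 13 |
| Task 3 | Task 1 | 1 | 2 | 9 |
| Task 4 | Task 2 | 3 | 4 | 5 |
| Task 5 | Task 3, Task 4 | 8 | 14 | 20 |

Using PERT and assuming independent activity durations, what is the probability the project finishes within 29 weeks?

0.873

te_Task 1 = (4 + 4·5 + 12)/6 = 36/6 = 6; σ²_Task 1 = ((12−4)/6)² = 1.778
te_Task 2 = (3 + 4·8 + 13)/6 = 48/6 = 8; σ²_Task 2 = ((13−3)/6)² = 2.778
te_Task 3 = (1 + 4·2 + 9)/6 = 18/6 = 3; σ²_Task 3 = ((9−1)/6)² = 1.778
te_Task 4 = (3 + 4·4 + 5)/6 = 24/6 = 4; σ²_Task 4 = ((5−3)/6)² = 0.111
te_Task 5 = (8 + 4·14 + 20)/6 = 84/6 = 14; σ²_Task 5 = ((20−8)/6)² = 4.000

Forward pass:
ES_Task 1 = 0; EF_Task 1 = 6
ES_Task 2 = 0; EF_Task 2 = 8
ES_Task 3 = 6; EF_Task 3 = 6+3 = 9
ES_Task 4 = 8; EF_Task 4 = 8+4 = 12
ES_Task 5 = max(EF_Task 3=9, EF_Task 4=12) = 12; EF_Task 5 = 12+14 = 26
Expected project duration μ = 26 weeks. Critical path: Task 2 → Task 4 → Task 5.

Variance along critical path = 2.778 + 0.111 + 4.000 = 6.889; σ = √6.889 = 2.625 weeks.
Z = (29 − 26) / 2.625 = 1.143
P(T ≤ 29) = Φ(1.143) ≈ 0.873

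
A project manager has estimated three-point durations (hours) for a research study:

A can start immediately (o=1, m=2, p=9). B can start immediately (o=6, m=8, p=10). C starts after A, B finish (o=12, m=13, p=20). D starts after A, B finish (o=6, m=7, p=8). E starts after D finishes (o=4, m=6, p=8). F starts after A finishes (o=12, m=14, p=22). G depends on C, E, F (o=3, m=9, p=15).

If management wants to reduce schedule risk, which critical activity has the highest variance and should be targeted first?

te_A = (1 + 4·2 + 9)/6 = 18/6 = 3; σ²_A = ((9−1)/6)² = 1.778
te_B = (6 + 4·8 + 10)/6 = 48/6 = 8; σ²_B = ((10−6)/6)² = 0.444
te_C = (12 + 4·13 + 20)/6 = 84/6 = 14; σ²_C = ((20−12)/6)² = 1.778
te_D = (6 + 4·7 + 8)/6 = 42/6 = 7; σ²_D = ((8−6)/6)² = 0.111
te_E = (4 + 4·6 + 8)/6 = 36/6 = 6; σ²_E = ((8−4)/6)² = 0.444
te_F = (12 + 4·14 + 22)/6 = 90/6 = 15; σ²_F = ((22−12)/6)² = 2.778
te_G = (3 + 4·9 + 15)/6 = 54/6 = 9; σ²_G = ((15−3)/6)² = 4.000

Forward pass:
ES_A = 0; EF_A = 3
ES_B = 0; EF_B = 8
ES_C = max(EF_A=3, EF_B=8) = 8; EF_C = 8+14 = 22
ES_D = max(EF_A=3, EF_B=8) = 8; EF_D = 8+7 = 15
ES_E = 15; EF_E = 15+6 = 21
ES_F = 3; EF_F = 3+15 = 18
ES_G = max(EF_C=22, EF_E=21, EF_F=18) = 22; EF_G = 22+9 = 31
Expected project duration μ = 31 hours. Critical path: B → C → G.

Variances on critical path: σ²_B=0.444, σ²_C=1.778, σ²_G=4.000.
Largest is σ²_G = 4.000.

G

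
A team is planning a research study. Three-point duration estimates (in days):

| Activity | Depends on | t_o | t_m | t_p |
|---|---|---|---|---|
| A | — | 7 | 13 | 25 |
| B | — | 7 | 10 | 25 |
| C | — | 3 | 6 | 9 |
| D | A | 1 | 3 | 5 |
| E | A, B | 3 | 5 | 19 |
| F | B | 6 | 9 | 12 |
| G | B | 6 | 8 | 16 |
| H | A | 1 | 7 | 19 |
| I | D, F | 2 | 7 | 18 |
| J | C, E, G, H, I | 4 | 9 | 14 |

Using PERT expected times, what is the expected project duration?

38 days

te_A = (7 + 4·13 + 25)/6 = 84/6 = 14
te_B = (7 + 4·10 + 25)/6 = 72/6 = 12
te_C = (3 + 4·6 + 9)/6 = 36/6 = 6
te_D = (1 + 4·3 + 5)/6 = 18/6 = 3
te_E = (3 + 4·5 + 19)/6 = 42/6 = 7
te_F = (6 + 4·9 + 12)/6 = 54/6 = 9
te_G = (6 + 4·8 + 16)/6 = 54/6 = 9
te_H = (1 + 4·7 + 19)/6 = 48/6 = 8
te_I = (2 + 4·7 + 18)/6 = 48/6 = 8
te_J = (4 + 4·9 + 14)/6 = 54/6 = 9

Forward pass:
ES_A = 0; EF_A = 14
ES_B = 0; EF_B = 12
ES_C = 0; EF_C = 6
ES_D = 14; EF_D = 14+3 = 17
ES_E = max(EF_A=14, EF_B=12) = 14; EF_E = 14+7 = 21
ES_F = 12; EF_F = 12+9 = 21
ES_G = 12; EF_G = 12+9 = 21
ES_H = 14; EF_H = 14+8 = 22
ES_I = max(EF_D=17, EF_F=21) = 21; EF_I = 21+8 = 29
ES_J = max(EF_C=6, EF_E=21, EF_G=21, EF_H=22, EF_I=29) = 29; EF_J = 29+9 = 38
Expected project duration μ = 38 days. Critical path: B → F → I → J.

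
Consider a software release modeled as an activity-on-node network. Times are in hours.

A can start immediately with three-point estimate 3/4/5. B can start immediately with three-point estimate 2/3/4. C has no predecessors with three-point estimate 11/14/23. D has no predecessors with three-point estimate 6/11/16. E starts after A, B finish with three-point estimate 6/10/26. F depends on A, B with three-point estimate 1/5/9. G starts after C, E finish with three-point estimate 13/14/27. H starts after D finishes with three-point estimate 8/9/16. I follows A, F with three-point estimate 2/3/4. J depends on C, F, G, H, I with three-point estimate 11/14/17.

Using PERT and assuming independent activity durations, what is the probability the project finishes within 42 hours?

0.171

te_A = (3 + 4·4 + 5)/6 = 24/6 = 4; σ²_A = ((5−3)/6)² = 0.111
te_B = (2 + 4·3 + 4)/6 = 18/6 = 3; σ²_B = ((4−2)/6)² = 0.111
te_C = (11 + 4·14 + 23)/6 = 90/6 = 15; σ²_C = ((23−11)/6)² = 4.000
te_D = (6 + 4·11 + 16)/6 = 66/6 = 11; σ²_D = ((16−6)/6)² = 2.778
te_E = (6 + 4·10 + 26)/6 = 72/6 = 12; σ²_E = ((26−6)/6)² = 11.111
te_F = (1 + 4·5 + 9)/6 = 30/6 = 5; σ²_F = ((9−1)/6)² = 1.778
te_G = (13 + 4·14 + 27)/6 = 96/6 = 16; σ²_G = ((27−13)/6)² = 5.444
te_H = (8 + 4·9 + 16)/6 = 60/6 = 10; σ²_H = ((16−8)/6)² = 1.778
te_I = (2 + 4·3 + 4)/6 = 18/6 = 3; σ²_I = ((4−2)/6)² = 0.111
te_J = (11 + 4·14 + 17)/6 = 84/6 = 14; σ²_J = ((17−11)/6)² = 1.000

Forward pass:
ES_A = 0; EF_A = 4
ES_B = 0; EF_B = 3
ES_C = 0; EF_C = 15
ES_D = 0; EF_D = 11
ES_E = max(EF_A=4, EF_B=3) = 4; EF_E = 4+12 = 16
ES_F = max(EF_A=4, EF_B=3) = 4; EF_F = 4+5 = 9
ES_G = max(EF_C=15, EF_E=16) = 16; EF_G = 16+16 = 32
ES_H = 11; EF_H = 11+10 = 21
ES_I = max(EF_A=4, EF_F=9) = 9; EF_I = 9+3 = 12
ES_J = max(EF_C=15, EF_F=9, EF_G=32, EF_H=21, EF_I=12) = 32; EF_J = 32+14 = 46
Expected project duration μ = 46 hours. Critical path: A → E → G → J.

Variance along critical path = 0.111 + 11.111 + 5.444 + 1.000 = 17.667; σ = √17.667 = 4.203 hours.
Z = (42 − 46) / 4.203 = -0.952
P(T ≤ 42) = Φ(-0.952) ≈ 0.171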